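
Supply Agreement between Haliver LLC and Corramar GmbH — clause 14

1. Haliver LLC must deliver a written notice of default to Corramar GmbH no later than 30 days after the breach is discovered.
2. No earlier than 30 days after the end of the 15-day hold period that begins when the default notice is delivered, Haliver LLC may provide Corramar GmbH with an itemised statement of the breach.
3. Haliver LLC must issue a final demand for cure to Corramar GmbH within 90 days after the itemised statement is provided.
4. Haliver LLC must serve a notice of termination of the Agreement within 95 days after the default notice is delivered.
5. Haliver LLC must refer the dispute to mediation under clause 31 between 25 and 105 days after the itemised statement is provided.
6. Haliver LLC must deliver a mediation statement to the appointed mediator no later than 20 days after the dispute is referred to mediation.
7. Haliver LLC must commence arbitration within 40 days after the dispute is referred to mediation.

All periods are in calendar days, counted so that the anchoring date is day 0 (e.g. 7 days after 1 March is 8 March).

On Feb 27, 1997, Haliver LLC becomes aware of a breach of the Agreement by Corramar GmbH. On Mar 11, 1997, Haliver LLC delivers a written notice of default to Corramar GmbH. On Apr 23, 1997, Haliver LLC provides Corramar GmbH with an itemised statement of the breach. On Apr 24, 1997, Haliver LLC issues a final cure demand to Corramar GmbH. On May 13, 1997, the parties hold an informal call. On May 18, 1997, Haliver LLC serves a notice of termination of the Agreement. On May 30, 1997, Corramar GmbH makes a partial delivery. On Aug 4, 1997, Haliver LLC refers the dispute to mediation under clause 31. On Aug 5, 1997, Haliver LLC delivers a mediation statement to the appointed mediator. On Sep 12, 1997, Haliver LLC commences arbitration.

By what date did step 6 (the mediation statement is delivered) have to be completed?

Aug 24, 1997

Step 6 runs from Aug 4, 1997, when the dispute is referred to mediation. 20 days after Aug 4, 1997 is Aug 24, 1997.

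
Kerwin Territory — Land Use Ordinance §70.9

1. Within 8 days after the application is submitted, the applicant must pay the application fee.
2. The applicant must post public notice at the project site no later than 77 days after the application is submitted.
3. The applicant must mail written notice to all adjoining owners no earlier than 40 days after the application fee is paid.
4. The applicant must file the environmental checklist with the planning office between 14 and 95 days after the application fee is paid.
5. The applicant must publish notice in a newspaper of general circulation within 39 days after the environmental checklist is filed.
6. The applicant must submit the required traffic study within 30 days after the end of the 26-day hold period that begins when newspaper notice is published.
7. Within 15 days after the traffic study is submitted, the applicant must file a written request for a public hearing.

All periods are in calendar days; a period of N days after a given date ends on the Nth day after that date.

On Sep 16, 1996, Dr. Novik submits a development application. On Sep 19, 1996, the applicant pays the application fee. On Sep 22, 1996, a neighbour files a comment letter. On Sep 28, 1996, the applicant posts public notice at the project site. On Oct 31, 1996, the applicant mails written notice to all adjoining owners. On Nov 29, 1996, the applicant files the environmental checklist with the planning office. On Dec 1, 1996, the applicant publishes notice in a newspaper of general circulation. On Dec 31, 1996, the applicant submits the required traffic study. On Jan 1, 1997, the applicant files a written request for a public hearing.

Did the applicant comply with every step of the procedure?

Yes

Step 1 — counting 8 days from Sep 16, 1996 (when the application is submitted) gives a deadline of Sep 24, 1996; Sep 19, 1996 is within that limit.
Step 2 — counting 77 days from Sep 16, 1996 (when the application is submitted) gives a deadline of Dec 2, 1996; Sep 28, 1996 is within that limit.
Step 3 — must wait 40 days from Sep 19, 1996 (when the application fee is paid), so not before Oct 29, 1996; Oct 31, 1996 is on or after that date.
Step 4 — 14 and 95 days from Sep 19, 1996 (when the application fee is paid) are Oct 3, 1996 and Dec 23, 1996 respectively; done Nov 29, 1996, which is between those dates.
Step 5 — counting 39 days from Nov 29, 1996 (when the environmental checklist is filed) gives a deadline of Jan 7, 1997; completed Dec 1, 1996, before the deadline.
Step 6 — counting 30 days from Dec 27, 1996 (end of the 26-day hold period, which began when newspaper notice is published on Dec 1, 1996) gives a deadline of Jan 26, 1997; done Dec 31, 1996 — timely.
Step 7 — counting 15 days from Dec 31, 1996 (when the traffic study is submitted) gives a deadline of Jan 15, 1997; done Jan 1, 1997 — timely.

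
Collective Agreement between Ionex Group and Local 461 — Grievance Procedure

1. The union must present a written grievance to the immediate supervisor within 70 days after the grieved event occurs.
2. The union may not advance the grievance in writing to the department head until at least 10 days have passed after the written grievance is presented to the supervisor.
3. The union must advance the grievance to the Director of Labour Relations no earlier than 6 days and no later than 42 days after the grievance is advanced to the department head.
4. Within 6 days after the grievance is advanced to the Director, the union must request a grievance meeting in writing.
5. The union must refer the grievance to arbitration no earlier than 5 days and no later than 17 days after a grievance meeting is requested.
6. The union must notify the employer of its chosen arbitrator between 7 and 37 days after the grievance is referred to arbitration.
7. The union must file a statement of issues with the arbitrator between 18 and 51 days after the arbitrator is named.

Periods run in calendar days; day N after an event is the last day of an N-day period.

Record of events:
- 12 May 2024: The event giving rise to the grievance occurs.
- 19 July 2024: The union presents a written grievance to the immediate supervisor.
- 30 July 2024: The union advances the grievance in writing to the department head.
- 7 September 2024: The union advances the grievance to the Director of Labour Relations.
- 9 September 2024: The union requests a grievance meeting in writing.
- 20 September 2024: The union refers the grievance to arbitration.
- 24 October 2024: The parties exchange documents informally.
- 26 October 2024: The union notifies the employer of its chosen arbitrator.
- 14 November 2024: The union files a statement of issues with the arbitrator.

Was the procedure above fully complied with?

Yes

(1) due by 12 May 2024 + 70 days = 21 July 2024; completed 19 July 2024, before the deadline.
(2) permitted from 19 July 2024 + 10 days = 29 July 2024 onward; 30 July 2024 is on or after that date.
(3) the permitted window runs from 30 July 2024 + 6 = 5 August 2024 to 30 July 2024 + 42 = 10 September 2024; 7 September 2024 falls inside that range.
(4) due by 7 September 2024 + 6 days = 13 September 2024; 9 September 2024 is within that limit.
(5) the permitted window runs from 9 September 2024 + 5 = 14 September 2024 to 9 September 2024 + 17 = 26 September 2024; done 20 September 2024, which is between those dates.
(6) the permitted window runs from 20 September 2024 + 7 = 27 September 2024 to 20 September 2024 + 37 = 27 October 2024; 26 October 2024 falls inside that range.
(7) the permitted window runs from 26 October 2024 + 18 = 13 November 2024 to 26 October 2024 + 51 = 16 December 2024; done 14 November 2024, which is between those dates.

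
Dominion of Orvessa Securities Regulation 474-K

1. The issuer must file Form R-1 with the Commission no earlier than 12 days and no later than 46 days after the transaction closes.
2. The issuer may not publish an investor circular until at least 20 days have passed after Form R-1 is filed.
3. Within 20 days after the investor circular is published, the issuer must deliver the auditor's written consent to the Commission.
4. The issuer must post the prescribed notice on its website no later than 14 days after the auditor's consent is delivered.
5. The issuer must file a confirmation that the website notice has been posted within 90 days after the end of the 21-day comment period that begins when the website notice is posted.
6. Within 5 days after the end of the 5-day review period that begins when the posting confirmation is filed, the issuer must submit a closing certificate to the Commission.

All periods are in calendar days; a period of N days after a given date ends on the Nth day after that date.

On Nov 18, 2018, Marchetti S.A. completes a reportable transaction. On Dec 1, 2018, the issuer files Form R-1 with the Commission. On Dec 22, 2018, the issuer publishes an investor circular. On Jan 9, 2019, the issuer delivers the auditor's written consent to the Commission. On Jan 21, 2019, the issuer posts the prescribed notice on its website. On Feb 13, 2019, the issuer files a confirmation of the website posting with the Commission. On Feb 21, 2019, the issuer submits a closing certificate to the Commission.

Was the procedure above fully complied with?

Yes

Step 1: the window is 12–46 days after Nov 18, 2018 (when the transaction closes), so Nov 30, 2018 through Jan 3, 2019; Dec 1, 2018 falls inside that range.
Step 2: the earliest permitted date is 20 days after Dec 1, 2018 (when Form R-1 is filed), i.e. Dec 21, 2018; done Dec 22, 2018, after the minimum wait.
Step 3: 20 days after Dec 22, 2018 (when the investor circular is published) is Jan 11, 2019; completed Jan 9, 2019, before the deadline.
Step 4: 14 days after Jan 9, 2019 (when the auditor's consent is delivered) is Jan 23, 2019; completed Jan 21, 2019, before the deadline.
Step 5: 90 days after Feb 11, 2019 (end of the 21-day comment period, which began when the website notice is posted on Jan 21, 2019) is May 12, 2019; Feb 13, 2019 is within that limit.
Step 6: 5 days after Feb 18, 2019 (end of the 5-day review period, which began when the posting confirmation is filed on Feb 13, 2019) is Feb 23, 2019; done Feb 21, 2019 — timely.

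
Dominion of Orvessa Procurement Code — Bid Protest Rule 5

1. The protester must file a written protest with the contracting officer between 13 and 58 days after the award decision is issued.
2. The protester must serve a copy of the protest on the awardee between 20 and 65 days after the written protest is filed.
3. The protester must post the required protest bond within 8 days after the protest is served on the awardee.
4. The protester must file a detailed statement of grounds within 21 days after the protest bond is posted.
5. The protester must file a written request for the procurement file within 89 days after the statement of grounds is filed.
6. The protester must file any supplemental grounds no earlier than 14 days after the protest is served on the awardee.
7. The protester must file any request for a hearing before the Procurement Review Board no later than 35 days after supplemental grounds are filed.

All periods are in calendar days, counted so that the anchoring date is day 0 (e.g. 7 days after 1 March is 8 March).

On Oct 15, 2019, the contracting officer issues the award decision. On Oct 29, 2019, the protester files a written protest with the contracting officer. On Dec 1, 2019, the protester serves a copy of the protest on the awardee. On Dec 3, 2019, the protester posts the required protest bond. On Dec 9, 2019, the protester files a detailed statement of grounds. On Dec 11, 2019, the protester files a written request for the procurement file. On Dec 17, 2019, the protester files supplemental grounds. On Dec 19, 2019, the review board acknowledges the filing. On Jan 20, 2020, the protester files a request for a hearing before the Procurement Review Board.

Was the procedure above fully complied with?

Yes

Step 1 — 13 and 58 days from Oct 15, 2019 (when the award decision is issued) are Oct 28, 2019 and Dec 12, 2019 respectively; Oct 29, 2019 falls inside that range.
Step 2 — 20 and 65 days from Oct 29, 2019 (when the written protest is filed) are Nov 18, 2019 and Jan 2, 2020 respectively; Dec 1, 2019 falls inside that range.
Step 3 — counting 8 days from Dec 1, 2019 (when the protest is served on the awardee) gives a deadline of Dec 9, 2019; completed Dec 3, 2019, before the deadline.
Step 4 — counting 21 days from Dec 3, 2019 (when the protest bond is posted) gives a deadline of Dec 24, 2019; Dec 9, 2019 is within that limit.
Step 5 — counting 89 days from Dec 9, 2019 (when the statement of grounds is filed) gives a deadline of Mar 7, 2020; Dec 11, 2019 is within that limit.
Step 6 — must wait 14 days from Dec 1, 2019 (when the protest is served on the awardee), so not before Dec 15, 2019; done Dec 17, 2019 — permitted.
Step 7 — counting 35 days from Dec 17, 2019 (when supplemental grounds are filed) gives a deadline of Jan 21, 2020; Jan 20, 2020 is within that limit.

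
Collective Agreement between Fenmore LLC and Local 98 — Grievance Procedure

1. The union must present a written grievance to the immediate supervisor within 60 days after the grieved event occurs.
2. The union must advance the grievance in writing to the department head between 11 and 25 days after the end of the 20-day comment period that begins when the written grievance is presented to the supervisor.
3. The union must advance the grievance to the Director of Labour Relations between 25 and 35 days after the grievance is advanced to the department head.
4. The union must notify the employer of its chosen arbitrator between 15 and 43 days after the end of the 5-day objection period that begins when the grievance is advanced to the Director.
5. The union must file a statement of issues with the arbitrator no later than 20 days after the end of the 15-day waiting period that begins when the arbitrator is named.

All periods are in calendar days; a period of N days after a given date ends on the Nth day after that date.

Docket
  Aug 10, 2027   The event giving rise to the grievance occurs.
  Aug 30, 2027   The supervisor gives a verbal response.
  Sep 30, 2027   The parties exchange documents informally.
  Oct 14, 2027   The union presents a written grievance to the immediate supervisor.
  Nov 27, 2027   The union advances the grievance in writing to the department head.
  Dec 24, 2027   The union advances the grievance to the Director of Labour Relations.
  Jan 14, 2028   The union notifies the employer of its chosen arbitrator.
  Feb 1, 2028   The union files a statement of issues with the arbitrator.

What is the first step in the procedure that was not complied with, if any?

Step 1 — counting 60 days from Aug 10, 2027 (when the grieved event occurs) gives a deadline of Oct 9, 2027; not done until Oct 14, 2027, 5 days after the deadline.
No need to go further; step 1 was not satisfied.

Step 1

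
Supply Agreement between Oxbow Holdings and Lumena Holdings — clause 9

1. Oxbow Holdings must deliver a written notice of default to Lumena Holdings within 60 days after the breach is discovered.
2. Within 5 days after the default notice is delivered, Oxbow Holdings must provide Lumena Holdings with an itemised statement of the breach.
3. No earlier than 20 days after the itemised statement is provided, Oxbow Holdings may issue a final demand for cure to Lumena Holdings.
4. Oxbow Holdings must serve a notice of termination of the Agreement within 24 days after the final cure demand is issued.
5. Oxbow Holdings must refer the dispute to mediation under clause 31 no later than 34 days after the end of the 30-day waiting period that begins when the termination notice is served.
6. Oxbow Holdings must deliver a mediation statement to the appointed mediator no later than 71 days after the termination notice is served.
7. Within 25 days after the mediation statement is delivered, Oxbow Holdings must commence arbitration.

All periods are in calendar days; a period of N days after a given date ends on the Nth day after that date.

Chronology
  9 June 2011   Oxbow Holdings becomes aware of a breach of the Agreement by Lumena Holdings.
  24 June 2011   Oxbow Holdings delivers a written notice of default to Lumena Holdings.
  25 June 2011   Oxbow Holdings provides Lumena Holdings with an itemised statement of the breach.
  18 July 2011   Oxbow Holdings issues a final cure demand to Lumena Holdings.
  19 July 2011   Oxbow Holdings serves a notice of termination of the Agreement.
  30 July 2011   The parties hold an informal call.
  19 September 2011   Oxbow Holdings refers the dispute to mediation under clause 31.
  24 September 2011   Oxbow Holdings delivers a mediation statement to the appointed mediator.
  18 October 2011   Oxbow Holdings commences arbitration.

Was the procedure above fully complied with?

Yes

(1) due by 9 June 2011 + 60 days = 8 August 2011; done 24 June 2011 — timely.
(2) due by 24 June 2011 + 5 days = 29 June 2011; done 25 June 2011 — timely.
(3) permitted from 25 June 2011 + 20 days = 15 July 2011 onward; done 18 July 2011 — permitted.
(4) due by 18 July 2011 + 24 days = 11 August 2011; done 19 July 2011 — timely.
(5) due by 18 August 2011 + 34 days = 21 September 2011; done 19 September 2011 — timely.
(6) due by 19 July 2011 + 71 days = 28 September 2011; completed 24 September 2011, before the deadline.
(7) due by 24 September 2011 + 25 days = 19 October 2011; done 18 October 2011 — timely.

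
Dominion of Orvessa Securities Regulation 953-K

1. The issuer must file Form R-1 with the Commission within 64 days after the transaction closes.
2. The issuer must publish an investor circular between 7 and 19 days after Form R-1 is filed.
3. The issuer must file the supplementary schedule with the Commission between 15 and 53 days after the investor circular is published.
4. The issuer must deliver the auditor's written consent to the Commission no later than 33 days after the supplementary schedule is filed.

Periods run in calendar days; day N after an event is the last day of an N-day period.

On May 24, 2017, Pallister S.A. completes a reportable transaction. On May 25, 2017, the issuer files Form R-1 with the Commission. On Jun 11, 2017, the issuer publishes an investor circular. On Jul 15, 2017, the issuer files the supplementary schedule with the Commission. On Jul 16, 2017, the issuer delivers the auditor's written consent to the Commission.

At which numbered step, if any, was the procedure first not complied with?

Step 1: 64 days after May 24, 2017 (when the transaction closes) is Jul 27, 2017; completed May 25, 2017, before the deadline.
Step 2: the window is 7–19 days after May 25, 2017 (when Form R-1 is filed), so Jun 1, 2017 through Jun 13, 2017; done Jun 11, 2017 — within the window.
Step 3: the window is 15–53 days after Jun 11, 2017 (when the investor circular is published), so Jun 26, 2017 through Aug 3, 2017; done Jul 15, 2017, which is between those dates.
Step 4: 33 days after Jul 15, 2017 (when the supplementary schedule is filed) is Aug 17, 2017; completed Jul 16, 2017, before the deadline.

None — every step was satisfied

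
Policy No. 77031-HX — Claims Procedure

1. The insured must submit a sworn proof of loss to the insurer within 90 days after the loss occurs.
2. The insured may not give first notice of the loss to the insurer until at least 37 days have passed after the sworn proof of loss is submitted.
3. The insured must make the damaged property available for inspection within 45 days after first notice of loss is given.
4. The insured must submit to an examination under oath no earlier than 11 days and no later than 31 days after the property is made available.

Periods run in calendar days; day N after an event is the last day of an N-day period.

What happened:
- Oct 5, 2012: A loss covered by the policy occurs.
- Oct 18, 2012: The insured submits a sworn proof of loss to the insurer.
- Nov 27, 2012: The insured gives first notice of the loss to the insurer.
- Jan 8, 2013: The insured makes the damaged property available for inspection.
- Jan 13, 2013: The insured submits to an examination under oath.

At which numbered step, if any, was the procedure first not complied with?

Step 1 — counting 90 days from Oct 5, 2012 (when the loss occurs) gives a deadline of Jan 3, 2013; completed Oct 18, 2012, before the deadline.
Step 2 — must wait 37 days from Oct 18, 2012 (when the sworn proof of loss is submitted), so not before Nov 24, 2012; done Nov 27, 2012 — permitted.
Step 3 — counting 45 days from Nov 27, 2012 (when first notice of loss is given) gives a deadline of Jan 11, 2013; Jan 8, 2013 is within that limit.
Step 4 — 11 and 31 days from Jan 8, 2013 (when the property is made available) are Jan 19, 2013 and Feb 8, 2013 respectively; Jan 13, 2013 is 6 days too early.
That is the first point of non-compliance.

Step 4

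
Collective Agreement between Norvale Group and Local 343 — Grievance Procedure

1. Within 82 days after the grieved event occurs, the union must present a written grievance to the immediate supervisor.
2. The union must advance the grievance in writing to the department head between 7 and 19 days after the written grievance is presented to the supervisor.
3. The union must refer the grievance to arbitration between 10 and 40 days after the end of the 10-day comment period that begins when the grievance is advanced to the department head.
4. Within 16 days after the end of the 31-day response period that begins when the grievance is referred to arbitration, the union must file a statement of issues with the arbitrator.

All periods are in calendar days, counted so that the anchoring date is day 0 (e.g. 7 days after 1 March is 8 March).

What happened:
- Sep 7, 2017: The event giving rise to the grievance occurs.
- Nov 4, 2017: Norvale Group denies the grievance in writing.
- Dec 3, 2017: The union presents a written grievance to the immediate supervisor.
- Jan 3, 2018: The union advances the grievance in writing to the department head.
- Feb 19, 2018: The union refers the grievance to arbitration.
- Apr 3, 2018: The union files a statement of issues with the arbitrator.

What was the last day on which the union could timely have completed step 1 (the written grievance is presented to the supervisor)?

Step 1 runs from Sep 7, 2017, when the grieved event occurs. 82 days after Sep 7, 2017 is Nov 28, 2017.

Nov 28, 2017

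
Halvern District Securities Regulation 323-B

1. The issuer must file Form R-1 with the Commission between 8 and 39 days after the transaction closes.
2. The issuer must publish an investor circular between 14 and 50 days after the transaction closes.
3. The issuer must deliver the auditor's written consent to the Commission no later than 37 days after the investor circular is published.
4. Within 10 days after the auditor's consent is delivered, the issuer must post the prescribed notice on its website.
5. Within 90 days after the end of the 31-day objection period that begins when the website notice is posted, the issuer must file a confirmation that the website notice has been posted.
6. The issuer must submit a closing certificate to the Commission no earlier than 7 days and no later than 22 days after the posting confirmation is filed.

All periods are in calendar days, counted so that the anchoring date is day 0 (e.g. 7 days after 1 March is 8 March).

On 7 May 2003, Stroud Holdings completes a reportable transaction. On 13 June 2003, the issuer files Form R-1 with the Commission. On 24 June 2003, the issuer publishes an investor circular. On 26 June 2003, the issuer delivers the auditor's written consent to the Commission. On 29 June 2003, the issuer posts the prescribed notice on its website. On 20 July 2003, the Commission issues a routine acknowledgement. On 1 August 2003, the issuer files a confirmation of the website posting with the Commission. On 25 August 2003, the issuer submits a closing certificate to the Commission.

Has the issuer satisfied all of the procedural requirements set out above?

Step 1 — 8 and 39 days from 7 May 2003 (when the transaction closes) are 15 May 2003 and 15 June 2003 respectively; done 13 June 2003 — within the window.
Step 2 — 14 and 50 days from 7 May 2003 (when the transaction closes) are 21 May 2003 and 26 June 2003 respectively; done 24 June 2003, which is between those dates.
Step 3 — counting 37 days from 24 June 2003 (when the investor circular is published) gives a deadline of 31 July 2003; done 26 June 2003 — timely.
Step 4 — counting 10 days from 26 June 2003 (when the auditor's consent is delivered) gives a deadline of 6 July 2003; done 29 June 2003 — timely.
Step 5 — counting 90 days from 30 July 2003 (end of the 31-day objection period, which began when the website notice is posted on 29 June 2003) gives a deadline of 28 October 2003; 1 August 2003 is within that limit.
Step 6 — 7 and 22 days from 1 August 2003 (when the posting confirmation is filed) are 8 August 2003 and 23 August 2003 respectively; done 25 August 2003 — 2 days after the window closed.

No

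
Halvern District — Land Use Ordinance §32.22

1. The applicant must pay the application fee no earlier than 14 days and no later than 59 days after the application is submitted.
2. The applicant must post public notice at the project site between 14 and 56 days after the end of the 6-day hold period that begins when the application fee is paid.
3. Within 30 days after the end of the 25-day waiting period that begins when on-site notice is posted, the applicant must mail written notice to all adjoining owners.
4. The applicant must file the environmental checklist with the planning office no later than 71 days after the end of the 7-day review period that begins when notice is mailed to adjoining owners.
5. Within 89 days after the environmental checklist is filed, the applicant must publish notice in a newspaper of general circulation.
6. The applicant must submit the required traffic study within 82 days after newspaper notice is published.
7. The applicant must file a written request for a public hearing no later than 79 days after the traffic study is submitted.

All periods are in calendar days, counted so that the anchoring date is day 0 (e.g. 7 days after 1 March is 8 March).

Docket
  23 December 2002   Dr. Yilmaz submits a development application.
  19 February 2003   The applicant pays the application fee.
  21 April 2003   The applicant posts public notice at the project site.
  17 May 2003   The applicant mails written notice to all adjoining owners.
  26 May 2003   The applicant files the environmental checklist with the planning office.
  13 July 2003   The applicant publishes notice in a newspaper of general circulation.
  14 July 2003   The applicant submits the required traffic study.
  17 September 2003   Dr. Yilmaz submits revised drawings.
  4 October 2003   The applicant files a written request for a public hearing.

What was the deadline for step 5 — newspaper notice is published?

23 August 2003

Step 5 runs from 26 May 2003, when the environmental checklist is filed. 89 days after 26 May 2003 is 23 August 2003.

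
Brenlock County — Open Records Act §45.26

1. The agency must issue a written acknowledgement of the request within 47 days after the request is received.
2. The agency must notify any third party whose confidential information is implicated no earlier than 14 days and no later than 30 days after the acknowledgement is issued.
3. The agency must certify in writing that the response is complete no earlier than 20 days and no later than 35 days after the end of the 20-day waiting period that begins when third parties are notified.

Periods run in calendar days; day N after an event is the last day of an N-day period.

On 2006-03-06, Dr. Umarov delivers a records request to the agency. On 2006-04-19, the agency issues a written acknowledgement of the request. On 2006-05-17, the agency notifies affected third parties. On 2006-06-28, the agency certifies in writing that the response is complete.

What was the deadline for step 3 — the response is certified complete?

2006-07-11

Third parties are notified on 2006-05-17; the 20-day waiting period therefore ends 2006-06-06, and step 3 runs from that date. The window is 20–35 days after 2006-06-06; it closes on 2006-07-11.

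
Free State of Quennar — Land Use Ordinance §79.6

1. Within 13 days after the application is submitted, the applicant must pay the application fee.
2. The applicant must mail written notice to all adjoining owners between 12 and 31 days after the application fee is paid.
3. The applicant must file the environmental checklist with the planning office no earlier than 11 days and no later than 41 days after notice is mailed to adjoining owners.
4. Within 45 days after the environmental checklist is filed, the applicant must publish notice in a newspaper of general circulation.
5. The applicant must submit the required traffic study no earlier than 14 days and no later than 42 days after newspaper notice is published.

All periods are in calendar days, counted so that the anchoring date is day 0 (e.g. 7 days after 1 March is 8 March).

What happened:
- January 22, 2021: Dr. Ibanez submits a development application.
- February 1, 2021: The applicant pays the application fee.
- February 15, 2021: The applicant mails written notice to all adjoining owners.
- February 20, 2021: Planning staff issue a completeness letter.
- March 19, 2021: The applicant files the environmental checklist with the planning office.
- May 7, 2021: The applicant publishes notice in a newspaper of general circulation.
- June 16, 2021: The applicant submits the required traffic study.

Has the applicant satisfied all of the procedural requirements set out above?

Step 1: 13 days after January 22, 2021 (when the application is submitted) is February 4, 2021; February 1, 2021 is within that limit.
Step 2: the window is 12–31 days after February 1, 2021 (when the application fee is paid), so February 13, 2021 through March 4, 2021; done February 15, 2021, which is between those dates.
Step 3: the window is 11–41 days after February 15, 2021 (when notice is mailed to adjoining owners), so February 26, 2021 through March 28, 2021; March 19, 2021 falls inside that range.
Step 4: 45 days after March 19, 2021 (when the environmental checklist is filed) is May 3, 2021; done May 7, 2021 — 4 days late.
That is the first point of non-compliance.

No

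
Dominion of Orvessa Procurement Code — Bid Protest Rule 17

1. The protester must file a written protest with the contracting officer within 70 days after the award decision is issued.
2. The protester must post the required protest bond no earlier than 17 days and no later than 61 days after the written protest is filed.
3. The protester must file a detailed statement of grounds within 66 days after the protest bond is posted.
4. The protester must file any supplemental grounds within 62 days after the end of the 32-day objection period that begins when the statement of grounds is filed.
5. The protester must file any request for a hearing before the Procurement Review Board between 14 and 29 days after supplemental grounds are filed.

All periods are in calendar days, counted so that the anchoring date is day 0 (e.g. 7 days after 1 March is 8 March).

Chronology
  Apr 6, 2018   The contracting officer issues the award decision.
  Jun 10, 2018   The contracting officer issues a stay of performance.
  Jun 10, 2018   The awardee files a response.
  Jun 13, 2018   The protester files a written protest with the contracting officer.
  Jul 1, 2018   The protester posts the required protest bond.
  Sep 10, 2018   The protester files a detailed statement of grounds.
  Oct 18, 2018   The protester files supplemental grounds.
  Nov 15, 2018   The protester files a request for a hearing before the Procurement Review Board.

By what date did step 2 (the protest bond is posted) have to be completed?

Step 2 runs from Jun 13, 2018, when the written protest is filed. The window is 17–61 days after Jun 13, 2018; it closes on Aug 13, 2018.

Aug 13, 2018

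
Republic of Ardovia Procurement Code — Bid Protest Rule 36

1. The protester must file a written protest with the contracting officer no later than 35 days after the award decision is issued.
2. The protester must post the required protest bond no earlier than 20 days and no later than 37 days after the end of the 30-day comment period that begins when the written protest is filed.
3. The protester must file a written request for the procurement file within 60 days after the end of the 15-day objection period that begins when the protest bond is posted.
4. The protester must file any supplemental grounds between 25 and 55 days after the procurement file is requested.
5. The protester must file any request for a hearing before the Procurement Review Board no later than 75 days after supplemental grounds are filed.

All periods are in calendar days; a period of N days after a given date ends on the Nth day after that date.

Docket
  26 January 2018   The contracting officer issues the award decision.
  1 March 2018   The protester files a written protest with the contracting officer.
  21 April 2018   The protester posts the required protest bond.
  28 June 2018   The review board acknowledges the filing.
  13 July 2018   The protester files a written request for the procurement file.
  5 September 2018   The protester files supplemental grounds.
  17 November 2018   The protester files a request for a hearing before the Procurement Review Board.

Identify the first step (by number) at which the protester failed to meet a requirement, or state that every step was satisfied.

Step 1 — counting 35 days from 26 January 2018 (when the award decision is issued) gives a deadline of 2 March 2018; 1 March 2018 is within that limit.
Step 2 — 20 and 37 days from 31 March 2018 (end of the 30-day comment period, which began when the written protest is filed on 1 March 2018) are 20 April 2018 and 7 May 2018 respectively; done 21 April 2018 — within the window.
Step 3 — counting 60 days from 6 May 2018 (end of the 15-day objection period, which began when the protest bond is posted on 21 April 2018) gives a deadline of 5 July 2018; not done until 13 July 2018, 8 days after the deadline.

Step 3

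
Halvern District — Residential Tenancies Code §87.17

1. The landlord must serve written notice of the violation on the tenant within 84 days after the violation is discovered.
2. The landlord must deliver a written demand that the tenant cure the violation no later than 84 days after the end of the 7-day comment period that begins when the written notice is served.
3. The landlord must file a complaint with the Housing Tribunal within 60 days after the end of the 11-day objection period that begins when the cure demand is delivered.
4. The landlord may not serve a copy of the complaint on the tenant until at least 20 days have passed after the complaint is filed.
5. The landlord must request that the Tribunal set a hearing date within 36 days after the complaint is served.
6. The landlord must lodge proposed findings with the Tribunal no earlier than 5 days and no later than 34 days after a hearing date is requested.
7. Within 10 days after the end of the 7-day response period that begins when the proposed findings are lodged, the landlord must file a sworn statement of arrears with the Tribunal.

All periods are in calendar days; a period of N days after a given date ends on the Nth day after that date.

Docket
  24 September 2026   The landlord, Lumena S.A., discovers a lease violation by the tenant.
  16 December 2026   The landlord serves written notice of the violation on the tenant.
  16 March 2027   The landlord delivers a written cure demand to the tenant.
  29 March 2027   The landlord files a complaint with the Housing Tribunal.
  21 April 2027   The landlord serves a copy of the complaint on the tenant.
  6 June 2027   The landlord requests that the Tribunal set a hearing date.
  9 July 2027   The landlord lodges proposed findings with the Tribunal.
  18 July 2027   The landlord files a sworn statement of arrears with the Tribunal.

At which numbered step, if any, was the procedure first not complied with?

Step 5

Step 1: 84 days after 24 September 2026 (when the violation is discovered) is 17 December 2026; done 16 December 2026 — timely.
Step 2: 84 days after 23 December 2026 (end of the 7-day comment period, which began when the written notice is served on 16 December 2026) is 17 March 2027; done 16 March 2027 — timely.
Step 3: 60 days after 27 March 2027 (end of the 11-day objection period, which began when the cure demand is delivered on 16 March 2027) is 26 May 2027; done 29 March 2027 — timely.
Step 4: the earliest permitted date is 20 days after 29 March 2027 (when the complaint is filed), i.e. 18 April 2027; done 21 April 2027, after the minimum wait.
Step 5: 36 days after 21 April 2027 (when the complaint is served) is 27 May 2027; done 6 June 2027 — 10 days late.
The analysis stops there.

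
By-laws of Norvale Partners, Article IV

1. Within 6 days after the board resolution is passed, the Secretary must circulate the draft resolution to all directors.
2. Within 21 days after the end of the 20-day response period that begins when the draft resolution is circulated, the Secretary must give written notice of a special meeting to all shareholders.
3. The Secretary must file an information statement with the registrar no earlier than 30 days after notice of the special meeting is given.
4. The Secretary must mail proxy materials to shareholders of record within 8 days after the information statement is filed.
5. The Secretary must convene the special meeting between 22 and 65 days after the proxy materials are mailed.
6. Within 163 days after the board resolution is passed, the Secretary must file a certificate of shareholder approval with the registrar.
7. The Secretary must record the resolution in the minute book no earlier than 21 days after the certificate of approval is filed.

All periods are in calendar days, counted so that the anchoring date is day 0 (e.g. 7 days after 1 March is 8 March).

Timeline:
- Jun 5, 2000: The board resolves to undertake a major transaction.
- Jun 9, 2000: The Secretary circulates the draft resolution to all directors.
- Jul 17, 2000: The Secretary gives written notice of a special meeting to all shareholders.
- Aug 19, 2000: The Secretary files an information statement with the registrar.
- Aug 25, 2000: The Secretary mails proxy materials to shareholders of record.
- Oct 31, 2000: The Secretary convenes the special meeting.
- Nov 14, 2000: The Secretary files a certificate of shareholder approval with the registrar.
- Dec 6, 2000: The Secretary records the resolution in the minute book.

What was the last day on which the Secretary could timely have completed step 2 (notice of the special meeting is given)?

Jul 20, 2000

The draft resolution is circulated on Jun 9, 2000; the 20-day response period therefore ends Jun 29, 2000, and step 2 runs from that date. 21 days after Jun 29, 2000 is Jul 20, 2000.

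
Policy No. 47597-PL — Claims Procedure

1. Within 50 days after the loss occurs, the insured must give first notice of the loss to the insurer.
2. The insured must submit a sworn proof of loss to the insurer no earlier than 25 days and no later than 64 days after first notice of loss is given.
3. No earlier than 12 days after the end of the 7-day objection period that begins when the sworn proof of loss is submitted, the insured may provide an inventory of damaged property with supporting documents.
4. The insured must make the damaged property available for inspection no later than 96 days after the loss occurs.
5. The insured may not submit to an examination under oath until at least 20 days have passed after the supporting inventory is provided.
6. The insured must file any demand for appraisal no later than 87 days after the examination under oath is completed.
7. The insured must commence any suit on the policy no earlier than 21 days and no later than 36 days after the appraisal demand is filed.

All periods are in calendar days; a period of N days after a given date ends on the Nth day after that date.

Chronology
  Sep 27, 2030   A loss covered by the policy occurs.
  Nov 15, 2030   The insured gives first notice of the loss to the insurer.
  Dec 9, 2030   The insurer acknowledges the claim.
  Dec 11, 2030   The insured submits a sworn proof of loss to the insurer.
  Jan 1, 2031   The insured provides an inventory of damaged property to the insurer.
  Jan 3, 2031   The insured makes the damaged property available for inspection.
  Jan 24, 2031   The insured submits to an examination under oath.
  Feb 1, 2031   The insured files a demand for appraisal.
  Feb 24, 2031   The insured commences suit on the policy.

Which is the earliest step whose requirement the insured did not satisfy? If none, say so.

Step 1 — counting 50 days from Sep 27, 2030 (when the loss occurs) gives a deadline of Nov 16, 2030; done Nov 15, 2030 — timely.
Step 2 — 25 and 64 days from Nov 15, 2030 (when first notice of loss is given) are Dec 10, 2030 and Jan 18, 2031 respectively; Dec 11, 2030 falls inside that range.
Step 3 — must wait 12 days from Dec 18, 2030 (end of the 7-day objection period, which began when the sworn proof of loss is submitted on Dec 11, 2030), so not before Dec 30, 2030; done Jan 1, 2031, after the minimum wait.
Step 4 — counting 96 days from Sep 27, 2030 (when the loss occurs) gives a deadline of Jan 1, 2031; Jan 3, 2031 misses that deadline by 2 days.
Later steps need not be reached.

Step 4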